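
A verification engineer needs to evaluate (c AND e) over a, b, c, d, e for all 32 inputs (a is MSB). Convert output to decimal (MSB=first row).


Formula: (c AND e) over a, b, c, d, e (32 rows)
Evaluate each row (bits = a,b,c,d,e, MSB first):
  row 0 [00000]: (0 AND 0) -> 0
  row 1 [00001]: (0 AND 1) -> 0
  row 2 [00010]: (0 AND 0) -> 0
  row 3 [00011]: (0 AND 1) -> 0
  row 4 [00100]: (1 AND 0) -> 0
  row 5 [00101]: (1 AND 1) -> 1
  row 6 [00110]: (1 AND 0) -> 0
  row 7 [00111]: (1 AND 1) -> 1
  row 8 [01000]: (0 AND 0) -> 0
  row 9 [01001]: (0 AND 1) -> 0
  row 10 [01010]: (0 AND 0) -> 0
  row 11 [01011]: (0 AND 1) -> 0
  row 12 [01100]: (1 AND 0) -> 0
  row 13 [01101]: (1 AND 1) -> 1
  row 14 [01110]: (1 AND 0) -> 0
  row 15 [01111]: (1 AND 1) -> 1
  row 16 [10000]: (0 AND 0) -> 0
  row 17 [10001]: (0 AND 1) -> 0
  row 18 [10010]: (0 AND 0) -> 0
  row 19 [10011]: (0 AND 1) -> 0
  row 20 [10100]: (1 AND 0) -> 0
  row 21 [10101]: (1 AND 1) -> 1
  row 22 [10110]: (1 AND 0) -> 0
  row 23 [10111]: (1 AND 1) -> 1
  row 24 [11000]: (0 AND 0) -> 0
  row 25 [11001]: (0 AND 1) -> 0
  row 26 [11010]: (0 AND 0) -> 0
  row 27 [11011]: (0 AND 1) -> 0
  row 28 [11100]: (1 AND 0) -> 0
  row 29 [11101]: (1 AND 1) -> 1
  row 30 [11110]: (1 AND 0) -> 0
  row 31 [11111]: (1 AND 1) -> 1
Full result column, 4 rows per line (a,b,c fixed per line; d,e runs 00..11 left to right):
  rows 0-3 [a,b,c=000]: 0000  = hex 0
  rows 4-7 [a,b,c=001]: 0101  = hex 5
  rows 8-11 [a,b,c=010]: 0000  = hex 0
  rows 12-15 [a,b,c=011]: 0101  = hex 5
  rows 16-19 [a,b,c=100]: 0000  = hex 0
  rows 20-23 [a,b,c=101]: 0101  = hex 5
  rows 24-27 [a,b,c=110]: 0000  = hex 0
  rows 28-31 [a,b,c=111]: 0101  = hex 5
Output column (row 0 .. row 31) = 00000101000001010000010100000101
Output column grouped in 4s = 0000 0101 0000 0101 0000 0101 0000 0101 = 0x05050505
Convert to decimal digit by digit (value = value*16 + digit):
  0 -> 0
  0*16 + 5 = 5
  5*16 + 0 = 80
  80*16 + 5 = 1285
  1285*16 + 0 = 20560
  20560*16 + 5 = 328965
  328965*16 + 0 = 5263440
  5263440*16 + 5 = 84215045
Decimal = 84215045

84215045


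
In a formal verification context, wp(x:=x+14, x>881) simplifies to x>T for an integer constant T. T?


Formula: wp(x:=E, P) = P[E/x] (substitute E for x in postcondition)
Step 1: Postcondition: x>881
Step 2: Substitute x+14 for x: x+14>881
Step 3: Solve for x: x > 881-14 = 867

867


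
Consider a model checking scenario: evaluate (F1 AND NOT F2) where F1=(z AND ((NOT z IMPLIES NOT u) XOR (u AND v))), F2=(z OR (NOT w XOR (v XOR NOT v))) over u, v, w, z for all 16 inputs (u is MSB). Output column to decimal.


F1 = (z AND ((NOT z IMPLIES NOT u) XOR (u AND v)))
F2 = (z OR (NOT w XOR (v XOR NOT v)))
Counterexample to F1=>F2 is where F1=1 and F2=0.
Evaluate each row (bits = u,v,w,z, MSB first):
  row 0 [0000]: F1=0 F2=0 -> F1&~F2 -> 0
  row 1 [0001]: F1=1 F2=1 -> F1&~F2 -> 0
  row 2 [0010]: F1=0 F2=1 -> F1&~F2 -> 0
  row 3 [0011]: F1=1 F2=1 -> F1&~F2 -> 0
  row 4 [0100]: F1=0 F2=0 -> F1&~F2 -> 0
  row 5 [0101]: F1=1 F2=1 -> F1&~F2 -> 0
  row 6 [0110]: F1=0 F2=1 -> F1&~F2 -> 0
  row 7 [0111]: F1=1 F2=1 -> F1&~F2 -> 0
  row 8 [1000]: F1=0 F2=0 -> F1&~F2 -> 0
  row 9 [1001]: F1=1 F2=1 -> F1&~F2 -> 0
  row 10 [1010]: F1=0 F2=1 -> F1&~F2 -> 0
  row 11 [1011]: F1=1 F2=1 -> F1&~F2 -> 0
  row 12 [1100]: F1=0 F2=0 -> F1&~F2 -> 0
  row 13 [1101]: F1=0 F2=1 -> F1&~F2 -> 0
  row 14 [1110]: F1=0 F2=1 -> F1&~F2 -> 0
  row 15 [1111]: F1=0 F2=1 -> F1&~F2 -> 0
Full result column, 4 rows per line (u,v fixed per line; w,z runs 00..11 left to right):
  rows 0-3 [u,v=00]: 0000  = hex 0
  rows 4-7 [u,v=01]: 0000  = hex 0
  rows 8-11 [u,v=10]: 0000  = hex 0
  rows 12-15 [u,v=11]: 0000  = hex 0
Counterexample vector (row 0 .. row 15) = 0000000000000000
Output column grouped in 4s = 0000 0000 0000 0000 = 0x0000
Convert to decimal digit by digit (value = value*16 + digit):
  0 -> 0
  0*16 + 0 = 0
  0*16 + 0 = 0
  0*16 + 0 = 0
Decimal = 0

0


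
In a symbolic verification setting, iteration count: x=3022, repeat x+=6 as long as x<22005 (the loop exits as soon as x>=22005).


Step 1: x goes from 3022 toward 22005 by 6; the body runs while x<22005, so iterations = ceil((bound-start)/step)
Step 2: Distance=18983
Step 3: ceil(18983/6)=3164

3164


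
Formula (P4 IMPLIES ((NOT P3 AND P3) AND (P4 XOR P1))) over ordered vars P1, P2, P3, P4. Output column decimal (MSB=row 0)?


Formula: (P4 IMPLIES ((NOT P3 AND P3) AND (P4 XOR P1))) over P1, P2, P3, P4 (16 rows)
Evaluate each row (bits = P1,P2,P3,P4, MSB first):
  row 0 [0000]: (0 IMPLIES ((NOT 0 AND 0) AND (0 XOR 0))) -> 1
  row 1 [0001]: (1 IMPLIES ((NOT 0 AND 0) AND (1 XOR 0))) -> 0
  row 2 [0010]: (0 IMPLIES ((NOT 1 AND 1) AND (0 XOR 0))) -> 1
  row 3 [0011]: (1 IMPLIES ((NOT 1 AND 1) AND (1 XOR 0))) -> 0
  row 4 [0100]: (0 IMPLIES ((NOT 0 AND 0) AND (0 XOR 0))) -> 1
  row 5 [0101]: (1 IMPLIES ((NOT 0 AND 0) AND (1 XOR 0))) -> 0
  row 6 [0110]: (0 IMPLIES ((NOT 1 AND 1) AND (0 XOR 0))) -> 1
  row 7 [0111]: (1 IMPLIES ((NOT 1 AND 1) AND (1 XOR 0))) -> 0
  row 8 [1000]: (0 IMPLIES ((NOT 0 AND 0) AND (0 XOR 1))) -> 1
  row 9 [1001]: (1 IMPLIES ((NOT 0 AND 0) AND (1 XOR 1))) -> 0
  row 10 [1010]: (0 IMPLIES ((NOT 1 AND 1) AND (0 XOR 1))) -> 1
  row 11 [1011]: (1 IMPLIES ((NOT 1 AND 1) AND (1 XOR 1))) -> 0
  row 12 [1100]: (0 IMPLIES ((NOT 0 AND 0) AND (0 XOR 1))) -> 1
  row 13 [1101]: (1 IMPLIES ((NOT 0 AND 0) AND (1 XOR 1))) -> 0
  row 14 [1110]: (0 IMPLIES ((NOT 1 AND 1) AND (0 XOR 1))) -> 1
  row 15 [1111]: (1 IMPLIES ((NOT 1 AND 1) AND (1 XOR 1))) -> 0
Full result column, 4 rows per line (P1,P2 fixed per line; P3,P4 runs 00..11 left to right):
  rows 0-3 [P1,P2=00]: 1010  = hex A
  rows 4-7 [P1,P2=01]: 1010  = hex A
  rows 8-11 [P1,P2=10]: 1010  = hex A
  rows 12-15 [P1,P2=11]: 1010  = hex A
Output column (row 0 .. row 15) = 1010101010101010
Output column grouped in 4s = 1010 1010 1010 1010 = 0xAAAA
Convert to decimal digit by digit (value = value*16 + digit):
  A -> 10
  10*16 + 10 (A) = 170
  170*16 + 10 (A) = 2730
  2730*16 + 10 (A) = 43690
Decimal = 43690

43690


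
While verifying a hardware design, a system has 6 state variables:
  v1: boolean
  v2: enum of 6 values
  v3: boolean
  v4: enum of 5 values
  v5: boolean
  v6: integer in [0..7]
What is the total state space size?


State space = product of domain sizes of all variables.
Domain sizes:
  v1 (boolean): 2
  v2 (enum of 6 values): 6
  v3 (boolean): 2
  v4 (enum of 5 values): 5
  v5 (boolean): 2
  v6 (integer in [0..7]): 8
Product = 2 * 6 * 2 * 5 * 2 * 8 = 1920

1920


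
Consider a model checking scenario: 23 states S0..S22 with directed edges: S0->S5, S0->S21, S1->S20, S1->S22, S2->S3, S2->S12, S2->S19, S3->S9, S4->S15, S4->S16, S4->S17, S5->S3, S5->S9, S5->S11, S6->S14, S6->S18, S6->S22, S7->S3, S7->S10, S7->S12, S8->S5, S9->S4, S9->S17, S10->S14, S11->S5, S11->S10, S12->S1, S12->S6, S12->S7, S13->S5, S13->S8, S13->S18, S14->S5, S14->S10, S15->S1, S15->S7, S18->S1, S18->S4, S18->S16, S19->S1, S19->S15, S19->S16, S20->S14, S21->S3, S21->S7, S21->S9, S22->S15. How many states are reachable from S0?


BFS from S0:
  layer 0: {S0}
  layer 1: {S5, S21}
  layer 2: {S3, S7, S9, S11}
  layer 3: {S4, S10, S12, S17}
  layer 4: {S1, S6, S14, S15, S16}
  layer 5: {S18, S20, S22}
Reachable set: {S0, S1, S3, S4, S5, S6, S7, S9, S10, S11, S12, S14, S15, S16, S17, S18, S20, S21, S22}
Count = 19

19


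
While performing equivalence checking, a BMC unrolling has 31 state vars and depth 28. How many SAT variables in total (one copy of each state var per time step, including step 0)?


BMC unrolls to depth k, creating one copy of each state var for steps 0..k.
Step count = 28 + 1 = 29 (steps 0 through 28)
Vars per step = 31
Total = 31 * 29 = 899

899


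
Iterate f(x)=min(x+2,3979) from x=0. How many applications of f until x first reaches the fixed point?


Step 1: x=0, cap=3979, increment=2
Step 2: x grows by 2 each step until capped at 3979; fixed point is x=3979
Step 3: iterations = ceil(3979/2) = 1990

1990


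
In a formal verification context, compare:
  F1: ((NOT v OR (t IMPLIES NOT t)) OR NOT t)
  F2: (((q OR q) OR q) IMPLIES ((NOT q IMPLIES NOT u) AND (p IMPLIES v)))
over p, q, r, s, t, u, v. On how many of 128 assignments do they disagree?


F1 = ((NOT v OR (t IMPLIES NOT t)) OR NOT t)
F2 = (((q OR q) OR q) IMPLIES ((NOT q IMPLIES NOT u) AND (p IMPLIES v)))
Evaluate both on each of 128 rows (bits = p,q,r,s,t,u,v):
  row 0 [0000000]: F1=1 F2=1 -> 0
  row 1 [0000001]: F1=1 F2=1 -> 0
  row 2 [0000010]: F1=1 F2=1 -> 0
  row 3 [0000011]: F1=1 F2=1 -> 0
  row 4 [0000100]: F1=1 F2=1 -> 0
  (every remaining row is evaluated the same way; all 128 results are listed next)
Full result column, 8 rows per line (p,q,r,s fixed per line; t,u,v runs 000..111 left to right):
  rows 0-7 [p,q,r,s=0000]: 00000101  (ones: 2)
  rows 8-15 [p,q,r,s=0001]: 00000101  (ones: 2)
  rows 16-23 [p,q,r,s=0010]: 00000101  (ones: 2)
  rows 24-31 [p,q,r,s=0011]: 00000101  (ones: 2)
  rows 32-39 [p,q,r,s=0100]: 00000101  (ones: 2)
  rows 40-47 [p,q,r,s=0101]: 00000101  (ones: 2)
  rows 48-55 [p,q,r,s=0110]: 00000101  (ones: 2)
  rows 56-63 [p,q,r,s=0111]: 00000101  (ones: 2)
  rows 64-71 [p,q,r,s=1000]: 00000101  (ones: 2)
  rows 72-79 [p,q,r,s=1001]: 00000101  (ones: 2)
  rows 80-87 [p,q,r,s=1010]: 00000101  (ones: 2)
  rows 88-95 [p,q,r,s=1011]: 00000101  (ones: 2)
  rows 96-103 [p,q,r,s=1100]: 10101111  (ones: 6)
  rows 104-111 [p,q,r,s=1101]: 10101111  (ones: 6)
  rows 112-119 [p,q,r,s=1110]: 10101111  (ones: 6)
  rows 120-127 [p,q,r,s=1111]: 10101111  (ones: 6)
Disagreements = 2+2+2+2+2+2+2+2+2+2+2+2+6+6+6+6 = 48

48


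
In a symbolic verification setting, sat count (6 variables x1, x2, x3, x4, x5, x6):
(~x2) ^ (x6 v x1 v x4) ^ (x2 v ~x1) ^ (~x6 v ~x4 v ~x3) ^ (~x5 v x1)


CNF with 5 clauses over 6 vars (64 assignments).
An assignment satisfies CNF iff every clause has >=1 true literal.
Check each row (bits = x1,x2,x3,x4,x5,x6; clause T/F shown):
  row 0 [000000]: clauses=TFTTT -> 0
  row 1 [000001]: clauses=TTTTT -> 1
  row 2 [000010]: clauses=TFTTF -> 0
  row 3 [000011]: clauses=TTTTF -> 0
  row 4 [000100]: clauses=TTTTT -> 1
  (every remaining row is evaluated the same way; all 64 results are listed next)
Full result column, 8 rows per line (x1,x2,x3 fixed per line; x4,x5,x6 runs 000..111 left to right):
  rows 0-7 [x1,x2,x3=000]: 01001100  (ones: 3)
  rows 8-15 [x1,x2,x3=001]: 01001000  (ones: 2)
  rows 16-23 [x1,x2,x3=010]: 00000000  (ones: 0)
  rows 24-31 [x1,x2,x3=011]: 00000000  (ones: 0)
  rows 32-39 [x1,x2,x3=100]: 00000000  (ones: 0)
  rows 40-47 [x1,x2,x3=101]: 00000000  (ones: 0)
  rows 48-55 [x1,x2,x3=110]: 00000000  (ones: 0)
  rows 56-63 [x1,x2,x3=111]: 00000000  (ones: 0)
Satisfying assignments = 3+2+0+0+0+0+0+0 = 5

5


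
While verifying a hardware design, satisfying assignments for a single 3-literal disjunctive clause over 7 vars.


Step 1: Total=2^7=128
Step 2: Unsat when all 3 false: 2^4=16
Step 3: Sat=128-16=112

112


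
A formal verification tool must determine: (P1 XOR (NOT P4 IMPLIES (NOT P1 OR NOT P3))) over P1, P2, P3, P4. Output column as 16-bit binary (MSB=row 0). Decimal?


Formula: (P1 XOR (NOT P4 IMPLIES (NOT P1 OR NOT P3))) over P1, P2, P3, P4 (16 rows)
Evaluate each row (bits = P1,P2,P3,P4, MSB first):
  row 0 [0000]: (0 XOR (NOT 0 IMPLIES (NOT 0 OR NOT 0))) -> 1
  row 1 [0001]: (0 XOR (NOT 1 IMPLIES (NOT 0 OR NOT 0))) -> 1
  row 2 [0010]: (0 XOR (NOT 0 IMPLIES (NOT 0 OR NOT 1))) -> 1
  row 3 [0011]: (0 XOR (NOT 1 IMPLIES (NOT 0 OR NOT 1))) -> 1
  row 4 [0100]: (0 XOR (NOT 0 IMPLIES (NOT 0 OR NOT 0))) -> 1
  row 5 [0101]: (0 XOR (NOT 1 IMPLIES (NOT 0 OR NOT 0))) -> 1
  row 6 [0110]: (0 XOR (NOT 0 IMPLIES (NOT 0 OR NOT 1))) -> 1
  row 7 [0111]: (0 XOR (NOT 1 IMPLIES (NOT 0 OR NOT 1))) -> 1
  row 8 [1000]: (1 XOR (NOT 0 IMPLIES (NOT 1 OR NOT 0))) -> 0
  row 9 [1001]: (1 XOR (NOT 1 IMPLIES (NOT 1 OR NOT 0))) -> 0
  row 10 [1010]: (1 XOR (NOT 0 IMPLIES (NOT 1 OR NOT 1))) -> 1
  row 11 [1011]: (1 XOR (NOT 1 IMPLIES (NOT 1 OR NOT 1))) -> 0
  row 12 [1100]: (1 XOR (NOT 0 IMPLIES (NOT 1 OR NOT 0))) -> 0
  row 13 [1101]: (1 XOR (NOT 1 IMPLIES (NOT 1 OR NOT 0))) -> 0
  row 14 [1110]: (1 XOR (NOT 0 IMPLIES (NOT 1 OR NOT 1))) -> 1
  row 15 [1111]: (1 XOR (NOT 1 IMPLIES (NOT 1 OR NOT 1))) -> 0
Full result column, 4 rows per line (P1,P2 fixed per line; P3,P4 runs 00..11 left to right):
  rows 0-3 [P1,P2=00]: 1111  = hex F
  rows 4-7 [P1,P2=01]: 1111  = hex F
  rows 8-11 [P1,P2=10]: 0010  = hex 2
  rows 12-15 [P1,P2=11]: 0010  = hex 2
Output column (row 0 .. row 15) = 1111111100100010
Output column grouped in 4s = 1111 1111 0010 0010 = 0xFF22
Convert to decimal digit by digit (value = value*16 + digit):
  F -> 15
  15*16 + 15 (F) = 255
  255*16 + 2 = 4082
  4082*16 + 2 = 65314
Decimal = 65314

65314


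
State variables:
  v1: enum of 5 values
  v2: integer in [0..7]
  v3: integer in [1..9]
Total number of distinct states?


State space = product of domain sizes of all variables.
Domain sizes:
  v1 (enum of 5 values): 5
  v2 (integer in [0..7]): 8
  v3 (integer in [1..9]): 9
Product = 5 * 8 * 9 = 360

360


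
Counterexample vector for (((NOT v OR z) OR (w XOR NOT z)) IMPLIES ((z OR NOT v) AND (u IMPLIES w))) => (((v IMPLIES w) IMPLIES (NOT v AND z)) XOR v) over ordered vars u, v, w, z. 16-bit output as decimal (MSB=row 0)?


F1 = (((NOT v OR z) OR (w XOR NOT z)) IMPLIES ((z OR NOT v) AND (u IMPLIES w)))
F2 = (((v IMPLIES w) IMPLIES (NOT v AND z)) XOR v)
Counterexample to F1=>F2 is where F1=1 and F2=0.
Evaluate each row (bits = u,v,w,z, MSB first):
  row 0 [0000]: F1=1 F2=0 -> F1&~F2 -> 1
  row 1 [0001]: F1=1 F2=1 -> F1&~F2 -> 0
  row 2 [0010]: F1=1 F2=0 -> F1&~F2 -> 1
  row 3 [0011]: F1=1 F2=1 -> F1&~F2 -> 0
  row 4 [0100]: F1=0 F2=0 -> F1&~F2 -> 0
  row 5 [0101]: F1=1 F2=0 -> F1&~F2 -> 1
  row 6 [0110]: F1=1 F2=1 -> F1&~F2 -> 0
  row 7 [0111]: F1=1 F2=1 -> F1&~F2 -> 0
  row 8 [1000]: F1=0 F2=0 -> F1&~F2 -> 0
  row 9 [1001]: F1=0 F2=1 -> F1&~F2 -> 0
  row 10 [1010]: F1=1 F2=0 -> F1&~F2 -> 1
  row 11 [1011]: F1=1 F2=1 -> F1&~F2 -> 0
  row 12 [1100]: F1=0 F2=0 -> F1&~F2 -> 0
  row 13 [1101]: F1=0 F2=0 -> F1&~F2 -> 0
  row 14 [1110]: F1=1 F2=1 -> F1&~F2 -> 0
  row 15 [1111]: F1=1 F2=1 -> F1&~F2 -> 0
Full result column, 4 rows per line (u,v fixed per line; w,z runs 00..11 left to right):
  rows 0-3 [u,v=00]: 1010  = hex A
  rows 4-7 [u,v=01]: 0100  = hex 4
  rows 8-11 [u,v=10]: 0010  = hex 2
  rows 12-15 [u,v=11]: 0000  = hex 0
Counterexample vector (row 0 .. row 15) = 1010010000100000
Output column grouped in 4s = 1010 0100 0010 0000 = 0xA420
Convert to decimal digit by digit (value = value*16 + digit):
  A -> 10
  10*16 + 4 = 164
  164*16 + 2 = 2626
  2626*16 + 0 = 42016
Decimal = 42016

42016


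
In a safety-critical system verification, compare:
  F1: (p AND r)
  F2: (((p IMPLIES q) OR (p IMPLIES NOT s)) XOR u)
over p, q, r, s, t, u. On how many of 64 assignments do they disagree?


F1 = (p AND r)
F2 = (((p IMPLIES q) OR (p IMPLIES NOT s)) XOR u)
Evaluate both on each of 64 rows (bits = p,q,r,s,t,u):
  row 0 [000000]: F1=0 F2=1 (differ) -> 1
  row 1 [000001]: F1=0 F2=0 -> 0
  row 2 [000010]: F1=0 F2=1 (differ) -> 1
  row 3 [000011]: F1=0 F2=0 -> 0
  row 4 [000100]: F1=0 F2=1 (differ) -> 1
  (every remaining row is evaluated the same way; all 64 results are listed next)
Full result column, 8 rows per line (p,q,r fixed per line; s,t,u runs 000..111 left to right):
  rows 0-7 [p,q,r=000]: 10101010  (ones: 4)
  rows 8-15 [p,q,r=001]: 10101010  (ones: 4)
  rows 16-23 [p,q,r=010]: 10101010  (ones: 4)
  rows 24-31 [p,q,r=011]: 10101010  (ones: 4)
  rows 32-39 [p,q,r=100]: 10100101  (ones: 4)
  rows 40-47 [p,q,r=101]: 01011010  (ones: 4)
  rows 48-55 [p,q,r=110]: 10101010  (ones: 4)
  rows 56-63 [p,q,r=111]: 01010101  (ones: 4)
Disagreements = 4+4+4+4+4+4+4+4 = 32

32


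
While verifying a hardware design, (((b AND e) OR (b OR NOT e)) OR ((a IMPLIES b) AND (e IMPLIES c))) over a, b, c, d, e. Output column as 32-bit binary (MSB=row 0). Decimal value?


Formula: (((b AND e) OR (b OR NOT e)) OR ((a IMPLIES b) AND (e IMPLIES c))) over a, b, c, d, e (32 rows)
Evaluate each row (bits = a,b,c,d,e, MSB first):
  row 0 [00000]: (((0 AND 0) OR (0 OR NOT 0)) OR ((0 IMPLIES 0) AND (0 IMPLIES 0))) -> 1
  row 1 [00001]: (((0 AND 1) OR (0 OR NOT 1)) OR ((0 IMPLIES 0) AND (1 IMPLIES 0))) -> 0
  row 2 [00010]: (((0 AND 0) OR (0 OR NOT 0)) OR ((0 IMPLIES 0) AND (0 IMPLIES 0))) -> 1
  row 3 [00011]: (((0 AND 1) OR (0 OR NOT 1)) OR ((0 IMPLIES 0) AND (1 IMPLIES 0))) -> 0
  row 4 [00100]: (((0 AND 0) OR (0 OR NOT 0)) OR ((0 IMPLIES 0) AND (0 IMPLIES 1))) -> 1
  row 5 [00101]: (((0 AND 1) OR (0 OR NOT 1)) OR ((0 IMPLIES 0) AND (1 IMPLIES 1))) -> 1
  row 6 [00110]: (((0 AND 0) OR (0 OR NOT 0)) OR ((0 IMPLIES 0) AND (0 IMPLIES 1))) -> 1
  row 7 [00111]: (((0 AND 1) OR (0 OR NOT 1)) OR ((0 IMPLIES 0) AND (1 IMPLIES 1))) -> 1
  row 8 [01000]: (((1 AND 0) OR (1 OR NOT 0)) OR ((0 IMPLIES 1) AND (0 IMPLIES 0))) -> 1
  row 9 [01001]: (((1 AND 1) OR (1 OR NOT 1)) OR ((0 IMPLIES 1) AND (1 IMPLIES 0))) -> 1
  row 10 [01010]: (((1 AND 0) OR (1 OR NOT 0)) OR ((0 IMPLIES 1) AND (0 IMPLIES 0))) -> 1
  row 11 [01011]: (((1 AND 1) OR (1 OR NOT 1)) OR ((0 IMPLIES 1) AND (1 IMPLIES 0))) -> 1
  row 12 [01100]: (((1 AND 0) OR (1 OR NOT 0)) OR ((0 IMPLIES 1) AND (0 IMPLIES 1))) -> 1
  row 13 [01101]: (((1 AND 1) OR (1 OR NOT 1)) OR ((0 IMPLIES 1) AND (1 IMPLIES 1))) -> 1
  row 14 [01110]: (((1 AND 0) OR (1 OR NOT 0)) OR ((0 IMPLIES 1) AND (0 IMPLIES 1))) -> 1
  row 15 [01111]: (((1 AND 1) OR (1 OR NOT 1)) OR ((0 IMPLIES 1) AND (1 IMPLIES 1))) -> 1
  row 16 [10000]: (((0 AND 0) OR (0 OR NOT 0)) OR ((1 IMPLIES 0) AND (0 IMPLIES 0))) -> 1
  row 17 [10001]: (((0 AND 1) OR (0 OR NOT 1)) OR ((1 IMPLIES 0) AND (1 IMPLIES 0))) -> 0
  row 18 [10010]: (((0 AND 0) OR (0 OR NOT 0)) OR ((1 IMPLIES 0) AND (0 IMPLIES 0))) -> 1
  row 19 [10011]: (((0 AND 1) OR (0 OR NOT 1)) OR ((1 IMPLIES 0) AND (1 IMPLIES 0))) -> 0
  row 20 [10100]: (((0 AND 0) OR (0 OR NOT 0)) OR ((1 IMPLIES 0) AND (0 IMPLIES 1))) -> 1
  row 21 [10101]: (((0 AND 1) OR (0 OR NOT 1)) OR ((1 IMPLIES 0) AND (1 IMPLIES 1))) -> 0
  row 22 [10110]: (((0 AND 0) OR (0 OR NOT 0)) OR ((1 IMPLIES 0) AND (0 IMPLIES 1))) -> 1
  row 23 [10111]: (((0 AND 1) OR (0 OR NOT 1)) OR ((1 IMPLIES 0) AND (1 IMPLIES 1))) -> 0
  row 24 [11000]: (((1 AND 0) OR (1 OR NOT 0)) OR ((1 IMPLIES 1) AND (0 IMPLIES 0))) -> 1
  row 25 [11001]: (((1 AND 1) OR (1 OR NOT 1)) OR ((1 IMPLIES 1) AND (1 IMPLIES 0))) -> 1
  row 26 [11010]: (((1 AND 0) OR (1 OR NOT 0)) OR ((1 IMPLIES 1) AND (0 IMPLIES 0))) -> 1
  row 27 [11011]: (((1 AND 1) OR (1 OR NOT 1)) OR ((1 IMPLIES 1) AND (1 IMPLIES 0))) -> 1
  row 28 [11100]: (((1 AND 0) OR (1 OR NOT 0)) OR ((1 IMPLIES 1) AND (0 IMPLIES 1))) -> 1
  row 29 [11101]: (((1 AND 1) OR (1 OR NOT 1)) OR ((1 IMPLIES 1) AND (1 IMPLIES 1))) -> 1
  row 30 [11110]: (((1 AND 0) OR (1 OR NOT 0)) OR ((1 IMPLIES 1) AND (0 IMPLIES 1))) -> 1
  row 31 [11111]: (((1 AND 1) OR (1 OR NOT 1)) OR ((1 IMPLIES 1) AND (1 IMPLIES 1))) -> 1
Full result column, 4 rows per line (a,b,c fixed per line; d,e runs 00..11 left to right):
  rows 0-3 [a,b,c=000]: 1010  = hex A
  rows 4-7 [a,b,c=001]: 1111  = hex F
  rows 8-11 [a,b,c=010]: 1111  = hex F
  rows 12-15 [a,b,c=011]: 1111  = hex F
  rows 16-19 [a,b,c=100]: 1010  = hex A
  rows 20-23 [a,b,c=101]: 1010  = hex A
  rows 24-27 [a,b,c=110]: 1111  = hex F
  rows 28-31 [a,b,c=111]: 1111  = hex F
Output column (row 0 .. row 31) = 10101111111111111010101011111111
Output column grouped in 4s = 1010 1111 1111 1111 1010 1010 1111 1111 = 0xAFFFAAFF
Convert to decimal digit by digit (value = value*16 + digit):
  A -> 10
  10*16 + 15 (F) = 175
  175*16 + 15 (F) = 2815
  2815*16 + 15 (F) = 45055
  45055*16 + 10 (A) = 720890
  720890*16 + 10 (A) = 11534250
  11534250*16 + 15 (F) = 184548015
  184548015*16 + 15 (F) = 2952768255
Decimal = 2952768255

2952768255


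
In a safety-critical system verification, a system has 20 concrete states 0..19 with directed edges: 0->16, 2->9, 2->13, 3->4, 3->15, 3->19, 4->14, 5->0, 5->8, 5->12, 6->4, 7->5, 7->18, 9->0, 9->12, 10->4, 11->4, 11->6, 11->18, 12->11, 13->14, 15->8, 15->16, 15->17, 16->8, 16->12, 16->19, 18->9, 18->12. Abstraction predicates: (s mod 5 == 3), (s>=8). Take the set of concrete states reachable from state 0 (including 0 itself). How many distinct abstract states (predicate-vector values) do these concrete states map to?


BFS from 0:
Concrete reachable: {0, 4, 6, 8, 9, 11, 12, 14, 16, 18, 19}
Abstract via predicates (s mod 5 == 3), (s>=8):
  (0,0) <- {0, 4, 6}
  (0,1) <- {9, 11, 12, 14, 16, 19}
  (1,1) <- {8, 18}
Distinct abstract states = 3

3


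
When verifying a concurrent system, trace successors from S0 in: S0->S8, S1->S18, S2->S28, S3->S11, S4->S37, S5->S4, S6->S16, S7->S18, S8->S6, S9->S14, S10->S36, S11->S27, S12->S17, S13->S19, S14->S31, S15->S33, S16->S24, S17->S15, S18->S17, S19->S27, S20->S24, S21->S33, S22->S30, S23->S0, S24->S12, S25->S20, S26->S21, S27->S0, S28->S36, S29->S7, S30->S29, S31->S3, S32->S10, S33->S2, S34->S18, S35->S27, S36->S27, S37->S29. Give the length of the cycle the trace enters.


Trace from S0 until a state repeats:
  S0 -> S8 -> S6 -> S16 -> S24 -> S12 -> S17 -> S15 -> S33 -> S2 -> S28 -> S36 -> S27 -> S0
S0 first seen at step 0, revisited at step 13.
Cycle length = 13 - 0 = 13

13


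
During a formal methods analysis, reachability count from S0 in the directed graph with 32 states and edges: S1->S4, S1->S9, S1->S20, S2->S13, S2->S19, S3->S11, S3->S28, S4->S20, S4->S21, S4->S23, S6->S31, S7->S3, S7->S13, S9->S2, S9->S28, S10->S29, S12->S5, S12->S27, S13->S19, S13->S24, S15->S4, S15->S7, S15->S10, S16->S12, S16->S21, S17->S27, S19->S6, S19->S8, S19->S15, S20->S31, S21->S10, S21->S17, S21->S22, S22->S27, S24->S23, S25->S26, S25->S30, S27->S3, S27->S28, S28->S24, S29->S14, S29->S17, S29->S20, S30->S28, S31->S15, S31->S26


BFS from S0:
  layer 0: {S0}
Reachable set: {S0}
Count = 1

1


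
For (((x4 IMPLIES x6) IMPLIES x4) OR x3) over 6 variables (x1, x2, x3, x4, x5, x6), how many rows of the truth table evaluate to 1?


Formula: (((x4 IMPLIES x6) IMPLIES x4) OR x3) over 6 vars (64 rows)
Evaluate each row (x1, x2, x3, x4, x5, x6 as bits, MSB first):
  row 0 [000000]: (((0 IMPLIES 0) IMPLIES 0) OR 0) -> 0
  row 1 [000001]: (((0 IMPLIES 1) IMPLIES 0) OR 0) -> 0
  row 2 [000010]: (((0 IMPLIES 0) IMPLIES 0) OR 0) -> 0
  row 3 [000011]: (((0 IMPLIES 1) IMPLIES 0) OR 0) -> 0
  row 4 [000100]: (((1 IMPLIES 0) IMPLIES 1) OR 0) -> 1
  (every remaining row is evaluated the same way; all 64 results are listed next)
Full result column, 8 rows per line (x1,x2,x3 fixed per line; x4,x5,x6 runs 000..111 left to right):
  rows 0-7 [x1,x2,x3=000]: 00001111  (ones: 4)
  rows 8-15 [x1,x2,x3=001]: 11111111  (ones: 8)
  rows 16-23 [x1,x2,x3=010]: 00001111  (ones: 4)
  rows 24-31 [x1,x2,x3=011]: 11111111  (ones: 8)
  rows 32-39 [x1,x2,x3=100]: 00001111  (ones: 4)
  rows 40-47 [x1,x2,x3=101]: 11111111  (ones: 8)
  rows 48-55 [x1,x2,x3=110]: 00001111  (ones: 4)
  rows 56-63 [x1,x2,x3=111]: 11111111  (ones: 8)
Count of 1-rows = 4+8+4+8+4+8+4+8 = 48

48


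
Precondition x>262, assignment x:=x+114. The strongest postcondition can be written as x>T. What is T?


Formula: sp(P, x:=E) = exists old_x. (x = E[old_x/x]) AND P[old_x/x] (old_x is the value of x before the assignment; eliminate old_x by solving x = E[old_x/x] for old_x)
Step 1: Precondition P: x>262, i.e. old_x > 262
Step 2: Assignment gives x = old_x + 114, so old_x = x - 114
Step 3: Substitute into P: x - 114 > 262
Step 4: Simplify: x > 262+114 = 376

376


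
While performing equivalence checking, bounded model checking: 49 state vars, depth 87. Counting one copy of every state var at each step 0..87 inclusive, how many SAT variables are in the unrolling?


BMC unrolls to depth k, creating one copy of each state var for steps 0..k.
Step count = 87 + 1 = 88 (steps 0 through 87)
Vars per step = 49
Total = 49 * 88 = 4312

4312


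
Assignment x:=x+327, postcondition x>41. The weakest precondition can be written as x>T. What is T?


Formula: wp(x:=E, P) = P[E/x] (substitute E for x in postcondition)
Step 1: Postcondition: x>41
Step 2: Substitute x+327 for x: x+327>41
Step 3: Solve for x: x > 41-327 = -286

-286


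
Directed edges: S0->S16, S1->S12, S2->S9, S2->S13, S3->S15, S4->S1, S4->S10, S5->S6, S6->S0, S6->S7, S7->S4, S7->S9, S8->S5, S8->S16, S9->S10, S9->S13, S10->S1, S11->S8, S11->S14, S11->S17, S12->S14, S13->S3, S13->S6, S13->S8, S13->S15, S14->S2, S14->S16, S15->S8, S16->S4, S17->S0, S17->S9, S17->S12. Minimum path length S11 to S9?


BFS layer-by-layer from S11:
  dist 0: {S11}
  dist 1: {S8, S14, S17}
  dist 2: {S0, S2, S5, S9, S12, S16}
  -> S9 reached at distance 2
Shortest path length = 2

2


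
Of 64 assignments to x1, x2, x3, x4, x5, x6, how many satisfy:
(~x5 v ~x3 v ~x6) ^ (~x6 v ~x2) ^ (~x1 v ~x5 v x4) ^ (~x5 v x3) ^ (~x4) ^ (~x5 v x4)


CNF with 6 clauses over 6 vars (64 assignments).
An assignment satisfies CNF iff every clause has >=1 true literal.
Check each row (bits = x1,x2,x3,x4,x5,x6; clause T/F shown):
  row 0 [000000]: clauses=TTTTTT -> 1
  row 1 [000001]: clauses=TTTTTT -> 1
  row 2 [000010]: clauses=TTTFTF -> 0
  row 3 [000011]: clauses=TTTFTF -> 0
  row 4 [000100]: clauses=TTTTFT -> 0
  (every remaining row is evaluated the same way; all 64 results are listed next)
Full result column, 8 rows per line (x1,x2,x3 fixed per line; x4,x5,x6 runs 000..111 left to right):
  rows 0-7 [x1,x2,x3=000]: 11000000  (ones: 2)
  rows 8-15 [x1,x2,x3=001]: 11000000  (ones: 2)
  rows 16-23 [x1,x2,x3=010]: 10000000  (ones: 1)
  rows 24-31 [x1,x2,x3=011]: 10000000  (ones: 1)
  rows 32-39 [x1,x2,x3=100]: 11000000  (ones: 2)
  rows 40-47 [x1,x2,x3=101]: 11000000  (ones: 2)
  rows 48-55 [x1,x2,x3=110]: 10000000  (ones: 1)
  rows 56-63 [x1,x2,x3=111]: 10000000  (ones: 1)
Satisfying assignments = 2+2+1+1+2+2+1+1 = 12

12


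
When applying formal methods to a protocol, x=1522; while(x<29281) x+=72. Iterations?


Step 1: x goes from 1522 toward 29281 by 72; the body runs while x<29281, so iterations = ceil((bound-start)/step)
Step 2: Distance=27759
Step 3: ceil(27759/72)=386

386


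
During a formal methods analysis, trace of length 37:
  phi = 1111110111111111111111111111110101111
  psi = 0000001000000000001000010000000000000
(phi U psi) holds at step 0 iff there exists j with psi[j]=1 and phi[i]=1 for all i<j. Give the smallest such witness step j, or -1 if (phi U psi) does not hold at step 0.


(phi U psi) at 0: need smallest j with psi[j]=1 and phi[i]=1 for all i in [0,j).
Scan from step 0:
  step 0: phi=1, psi=0 -> continue
  step 1: phi=1, psi=0 -> continue
  step 2: phi=1, psi=0 -> continue
  step 3: phi=1, psi=0 -> continue
  step 6: psi=1 and phi held for [0,6) -> witness found
Witness step = 6

6


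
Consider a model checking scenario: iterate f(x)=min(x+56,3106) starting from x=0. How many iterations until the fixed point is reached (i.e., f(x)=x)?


Step 1: x=0, cap=3106, increment=56
Step 2: x grows by 56 each step until capped at 3106; fixed point is x=3106
Step 3: iterations = ceil(3106/56) = 56

56


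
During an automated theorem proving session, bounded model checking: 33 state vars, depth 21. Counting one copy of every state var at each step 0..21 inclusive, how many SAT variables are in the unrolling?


BMC unrolls to depth k, creating one copy of each state var for steps 0..k.
Step count = 21 + 1 = 22 (steps 0 through 21)
Vars per step = 33
Total = 33 * 22 = 726

726


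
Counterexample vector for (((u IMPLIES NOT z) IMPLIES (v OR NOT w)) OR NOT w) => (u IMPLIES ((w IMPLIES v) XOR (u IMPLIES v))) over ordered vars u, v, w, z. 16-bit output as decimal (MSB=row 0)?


F1 = (((u IMPLIES NOT z) IMPLIES (v OR NOT w)) OR NOT w)
F2 = (u IMPLIES ((w IMPLIES v) XOR (u IMPLIES v)))
Counterexample to F1=>F2 is where F1=1 and F2=0.
Evaluate each row (bits = u,v,w,z, MSB first):
  row 0 [0000]: F1=1 F2=1 -> F1&~F2 -> 0
  row 1 [0001]: F1=1 F2=1 -> F1&~F2 -> 0
  row 2 [0010]: F1=0 F2=1 -> F1&~F2 -> 0
  row 3 [0011]: F1=0 F2=1 -> F1&~F2 -> 0
  row 4 [0100]: F1=1 F2=1 -> F1&~F2 -> 0
  row 5 [0101]: F1=1 F2=1 -> F1&~F2 -> 0
  row 6 [0110]: F1=1 F2=1 -> F1&~F2 -> 0
  row 7 [0111]: F1=1 F2=1 -> F1&~F2 -> 0
  row 8 [1000]: F1=1 F2=1 -> F1&~F2 -> 0
  row 9 [1001]: F1=1 F2=1 -> F1&~F2 -> 0
  row 10 [1010]: F1=0 F2=0 -> F1&~F2 -> 0
  row 11 [1011]: F1=1 F2=0 -> F1&~F2 -> 1
  row 12 [1100]: F1=1 F2=0 -> F1&~F2 -> 1
  row 13 [1101]: F1=1 F2=0 -> F1&~F2 -> 1
  row 14 [1110]: F1=1 F2=0 -> F1&~F2 -> 1
  row 15 [1111]: F1=1 F2=0 -> F1&~F2 -> 1
Full result column, 4 rows per line (u,v fixed per line; w,z runs 00..11 left to right):
  rows 0-3 [u,v=00]: 0000  = hex 0
  rows 4-7 [u,v=01]: 0000  = hex 0
  rows 8-11 [u,v=10]: 0001  = hex 1
  rows 12-15 [u,v=11]: 1111  = hex F
Counterexample vector (row 0 .. row 15) = 0000000000011111
Output column grouped in 4s = 0000 0000 0001 1111 = 0x001F
Convert to decimal digit by digit (value = value*16 + digit):
  0 -> 0
  0*16 + 0 = 0
  0*16 + 1 = 1
  1*16 + 15 (F) = 31
Decimal = 31

31


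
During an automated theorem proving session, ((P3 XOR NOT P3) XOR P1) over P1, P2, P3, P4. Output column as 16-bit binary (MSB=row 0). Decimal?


Formula: ((P3 XOR NOT P3) XOR P1) over P1, P2, P3, P4 (16 rows)
Evaluate each row (bits = P1,P2,P3,P4, MSB first):
  row 0 [0000]: ((0 XOR NOT 0) XOR 0) -> 1
  row 1 [0001]: ((0 XOR NOT 0) XOR 0) -> 1
  row 2 [0010]: ((1 XOR NOT 1) XOR 0) -> 1
  row 3 [0011]: ((1 XOR NOT 1) XOR 0) -> 1
  row 4 [0100]: ((0 XOR NOT 0) XOR 0) -> 1
  row 5 [0101]: ((0 XOR NOT 0) XOR 0) -> 1
  row 6 [0110]: ((1 XOR NOT 1) XOR 0) -> 1
  row 7 [0111]: ((1 XOR NOT 1) XOR 0) -> 1
  row 8 [1000]: ((0 XOR NOT 0) XOR 1) -> 0
  row 9 [1001]: ((0 XOR NOT 0) XOR 1) -> 0
  row 10 [1010]: ((1 XOR NOT 1) XOR 1) -> 0
  row 11 [1011]: ((1 XOR NOT 1) XOR 1) -> 0
  row 12 [1100]: ((0 XOR NOT 0) XOR 1) -> 0
  row 13 [1101]: ((0 XOR NOT 0) XOR 1) -> 0
  row 14 [1110]: ((1 XOR NOT 1) XOR 1) -> 0
  row 15 [1111]: ((1 XOR NOT 1) XOR 1) -> 0
Full result column, 4 rows per line (P1,P2 fixed per line; P3,P4 runs 00..11 left to right):
  rows 0-3 [P1,P2=00]: 1111  = hex F
  rows 4-7 [P1,P2=01]: 1111  = hex F
  rows 8-11 [P1,P2=10]: 0000  = hex 0
  rows 12-15 [P1,P2=11]: 0000  = hex 0
Output column (row 0 .. row 15) = 1111111100000000
Output column grouped in 4s = 1111 1111 0000 0000 = 0xFF00
Convert to decimal digit by digit (value = value*16 + digit):
  F -> 15
  15*16 + 15 (F) = 255
  255*16 + 0 = 4080
  4080*16 + 0 = 65280
Decimal = 65280

65280


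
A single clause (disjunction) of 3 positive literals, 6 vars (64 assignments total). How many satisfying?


Step 1: Total=2^6=64
Step 2: Unsat when all 3 false: 2^3=8
Step 3: Sat=64-8=56

56


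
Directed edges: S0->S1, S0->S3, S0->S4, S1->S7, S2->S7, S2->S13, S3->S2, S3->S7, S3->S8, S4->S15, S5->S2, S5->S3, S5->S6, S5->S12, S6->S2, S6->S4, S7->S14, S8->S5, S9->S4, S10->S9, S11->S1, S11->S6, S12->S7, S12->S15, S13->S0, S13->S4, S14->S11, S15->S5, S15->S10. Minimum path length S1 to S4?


BFS layer-by-layer from S1:
  dist 0: {S1}
  dist 1: {S7}
  dist 2: {S14}
  dist 3: {S11}
  dist 4: {S6}
  dist 5: {S2, S4}
  -> S4 reached at distance 5
Shortest path length = 5

5


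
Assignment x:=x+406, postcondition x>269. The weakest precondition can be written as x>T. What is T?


Formula: wp(x:=E, P) = P[E/x] (substitute E for x in postcondition)
Step 1: Postcondition: x>269
Step 2: Substitute x+406 for x: x+406>269
Step 3: Solve for x: x > 269-406 = -137

-137


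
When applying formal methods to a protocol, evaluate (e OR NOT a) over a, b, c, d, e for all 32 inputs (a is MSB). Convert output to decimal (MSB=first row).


Formula: (e OR NOT a) over a, b, c, d, e (32 rows)
Evaluate each row (bits = a,b,c,d,e, MSB first):
  row 0 [00000]: (0 OR NOT 0) -> 1
  row 1 [00001]: (1 OR NOT 0) -> 1
  row 2 [00010]: (0 OR NOT 0) -> 1
  row 3 [00011]: (1 OR NOT 0) -> 1
  row 4 [00100]: (0 OR NOT 0) -> 1
  row 5 [00101]: (1 OR NOT 0) -> 1
  row 6 [00110]: (0 OR NOT 0) -> 1
  row 7 [00111]: (1 OR NOT 0) -> 1
  row 8 [01000]: (0 OR NOT 0) -> 1
  row 9 [01001]: (1 OR NOT 0) -> 1
  row 10 [01010]: (0 OR NOT 0) -> 1
  row 11 [01011]: (1 OR NOT 0) -> 1
  row 12 [01100]: (0 OR NOT 0) -> 1
  row 13 [01101]: (1 OR NOT 0) -> 1
  row 14 [01110]: (0 OR NOT 0) -> 1
  row 15 [01111]: (1 OR NOT 0) -> 1
  row 16 [10000]: (0 OR NOT 1) -> 0
  row 17 [10001]: (1 OR NOT 1) -> 1
  row 18 [10010]: (0 OR NOT 1) -> 0
  row 19 [10011]: (1 OR NOT 1) -> 1
  row 20 [10100]: (0 OR NOT 1) -> 0
  row 21 [10101]: (1 OR NOT 1) -> 1
  row 22 [10110]: (0 OR NOT 1) -> 0
  row 23 [10111]: (1 OR NOT 1) -> 1
  row 24 [11000]: (0 OR NOT 1) -> 0
  row 25 [11001]: (1 OR NOT 1) -> 1
  row 26 [11010]: (0 OR NOT 1) -> 0
  row 27 [11011]: (1 OR NOT 1) -> 1
  row 28 [11100]: (0 OR NOT 1) -> 0
  row 29 [11101]: (1 OR NOT 1) -> 1
  row 30 [11110]: (0 OR NOT 1) -> 0
  row 31 [11111]: (1 OR NOT 1) -> 1
Full result column, 4 rows per line (a,b,c fixed per line; d,e runs 00..11 left to right):
  rows 0-3 [a,b,c=000]: 1111  = hex F
  rows 4-7 [a,b,c=001]: 1111  = hex F
  rows 8-11 [a,b,c=010]: 1111  = hex F
  rows 12-15 [a,b,c=011]: 1111  = hex F
  rows 16-19 [a,b,c=100]: 0101  = hex 5
  rows 20-23 [a,b,c=101]: 0101  = hex 5
  rows 24-27 [a,b,c=110]: 0101  = hex 5
  rows 28-31 [a,b,c=111]: 0101  = hex 5
Output column (row 0 .. row 31) = 11111111111111110101010101010101
Output column grouped in 4s = 1111 1111 1111 1111 0101 0101 0101 0101 = 0xFFFF5555
Convert to decimal digit by digit (value = value*16 + digit):
  F -> 15
  15*16 + 15 (F) = 255
  255*16 + 15 (F) = 4095
  4095*16 + 15 (F) = 65535
  65535*16 + 5 = 1048565
  1048565*16 + 5 = 16777045
  16777045*16 + 5 = 268432725
  268432725*16 + 5 = 4294923605
Decimal = 4294923605

4294923605


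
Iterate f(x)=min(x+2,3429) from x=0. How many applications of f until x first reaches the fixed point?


Step 1: x=0, cap=3429, increment=2
Step 2: x grows by 2 each step until capped at 3429; fixed point is x=3429
Step 3: iterations = ceil(3429/2) = 1715

1715


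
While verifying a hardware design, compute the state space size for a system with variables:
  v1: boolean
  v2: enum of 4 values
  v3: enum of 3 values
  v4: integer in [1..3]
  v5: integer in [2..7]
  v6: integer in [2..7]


State space = product of domain sizes of all variables.
Domain sizes:
  v1 (boolean): 2
  v2 (enum of 4 values): 4
  v3 (enum of 3 values): 3
  v4 (integer in [1..3]): 3
  v5 (integer in [2..7]): 6
  v6 (integer in [2..7]): 6
Product = 2 * 4 * 3 * 3 * 6 * 6 = 2592

2592


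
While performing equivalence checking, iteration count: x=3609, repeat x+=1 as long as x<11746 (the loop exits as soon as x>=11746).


Step 1: x goes from 3609 toward 11746 by 1; the body runs while x<11746, so iterations = ceil((bound-start)/step)
Step 2: Distance=8137
Step 3: ceil(8137/1)=8137

8137


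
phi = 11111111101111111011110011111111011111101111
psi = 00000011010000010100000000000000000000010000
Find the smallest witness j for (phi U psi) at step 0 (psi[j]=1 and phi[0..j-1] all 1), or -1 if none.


(phi U psi) at 0: need smallest j with psi[j]=1 and phi[i]=1 for all i in [0,j).
Scan from step 0:
  step 0: phi=1, psi=0 -> continue
  step 1: phi=1, psi=0 -> continue
  step 2: phi=1, psi=0 -> continue
  step 3: phi=1, psi=0 -> continue
  step 6: psi=1 and phi held for [0,6) -> witness found
Witness step = 6

6


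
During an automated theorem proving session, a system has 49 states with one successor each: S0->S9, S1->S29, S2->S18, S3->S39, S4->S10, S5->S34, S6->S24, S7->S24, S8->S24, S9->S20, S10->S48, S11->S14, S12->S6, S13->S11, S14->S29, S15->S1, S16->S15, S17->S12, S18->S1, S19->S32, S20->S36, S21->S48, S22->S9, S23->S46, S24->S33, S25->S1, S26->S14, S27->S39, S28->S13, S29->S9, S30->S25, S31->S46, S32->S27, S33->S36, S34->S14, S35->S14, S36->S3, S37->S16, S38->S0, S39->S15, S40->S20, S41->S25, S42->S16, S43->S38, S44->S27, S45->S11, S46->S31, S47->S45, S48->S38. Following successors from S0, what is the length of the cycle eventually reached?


Trace from S0 until a state repeats:
  S0 -> S9 -> S20 -> S36 -> S3 -> S39 -> S15 -> S1 -> S29 -> S9
S9 first seen at step 1, revisited at step 9.
Cycle length = 9 - 1 = 8

8


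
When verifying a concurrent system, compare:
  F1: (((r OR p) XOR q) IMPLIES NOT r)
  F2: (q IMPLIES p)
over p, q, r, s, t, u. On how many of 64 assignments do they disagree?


F1 = (((r OR p) XOR q) IMPLIES NOT r)
F2 = (q IMPLIES p)
Evaluate both on each of 64 rows (bits = p,q,r,s,t,u):
  row 0 [000000]: F1=1 F2=1 -> 0
  row 1 [000001]: F1=1 F2=1 -> 0
  row 2 [000010]: F1=1 F2=1 -> 0
  row 3 [000011]: F1=1 F2=1 -> 0
  row 4 [000100]: F1=1 F2=1 -> 0
  (every remaining row is evaluated the same way; all 64 results are listed next)
Full result column, 8 rows per line (p,q,r fixed per line; s,t,u runs 000..111 left to right):
  rows 0-7 [p,q,r=000]: 00000000  (ones: 0)
  rows 8-15 [p,q,r=001]: 11111111  (ones: 8)
  rows 16-23 [p,q,r=010]: 11111111  (ones: 8)
  rows 24-31 [p,q,r=011]: 11111111  (ones: 8)
  rows 32-39 [p,q,r=100]: 00000000  (ones: 0)
  rows 40-47 [p,q,r=101]: 11111111  (ones: 8)
  rows 48-55 [p,q,r=110]: 00000000  (ones: 0)
  rows 56-63 [p,q,r=111]: 00000000  (ones: 0)
Disagreements = 0+8+8+8+0+8+0+0 = 32

32


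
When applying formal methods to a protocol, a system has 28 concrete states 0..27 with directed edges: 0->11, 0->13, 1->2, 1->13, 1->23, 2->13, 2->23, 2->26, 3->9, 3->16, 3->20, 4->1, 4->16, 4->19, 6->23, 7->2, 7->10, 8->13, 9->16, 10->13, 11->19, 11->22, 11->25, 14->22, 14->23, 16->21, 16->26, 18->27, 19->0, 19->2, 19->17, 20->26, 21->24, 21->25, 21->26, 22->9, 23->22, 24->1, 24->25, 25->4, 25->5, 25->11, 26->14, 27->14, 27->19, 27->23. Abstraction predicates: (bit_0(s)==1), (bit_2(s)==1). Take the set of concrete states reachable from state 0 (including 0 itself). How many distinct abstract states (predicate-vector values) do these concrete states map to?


BFS from 0:
Concrete reachable: {0, 1, 2, 4, 5, 9, 11, 13, 14, 16, 17, 19, 21, 22, 23, 24, 25, 26}
Abstract via predicates (bit_0(s)==1), (bit_2(s)==1):
  (0,0) <- {0, 2, 16, 24, 26}
  (0,1) <- {4, 14, 22}
  (1,0) <- {1, 9, 11, 17, 19, 25}
  (1,1) <- {5, 13, 21, 23}
Distinct abstract states = 4

4


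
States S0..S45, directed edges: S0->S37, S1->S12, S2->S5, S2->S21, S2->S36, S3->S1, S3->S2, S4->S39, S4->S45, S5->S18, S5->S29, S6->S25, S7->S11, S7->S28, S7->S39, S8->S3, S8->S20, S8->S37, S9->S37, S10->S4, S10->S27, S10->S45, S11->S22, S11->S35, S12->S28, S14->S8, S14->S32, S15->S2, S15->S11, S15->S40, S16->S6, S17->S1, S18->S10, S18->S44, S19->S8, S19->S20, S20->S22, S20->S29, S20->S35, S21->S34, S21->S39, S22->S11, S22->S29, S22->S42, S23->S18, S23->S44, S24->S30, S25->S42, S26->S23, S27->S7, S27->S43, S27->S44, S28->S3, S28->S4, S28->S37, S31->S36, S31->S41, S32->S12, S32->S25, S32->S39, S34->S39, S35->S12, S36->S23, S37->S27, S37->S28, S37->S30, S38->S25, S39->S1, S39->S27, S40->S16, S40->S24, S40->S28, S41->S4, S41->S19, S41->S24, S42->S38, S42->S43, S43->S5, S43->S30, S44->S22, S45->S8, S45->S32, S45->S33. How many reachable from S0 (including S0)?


BFS from S0:
  layer 0: {S0}
  layer 1: {S37}
  layer 2: {S27, S28, S30}
  layer 3: {S3, S4, S7, S43, S44}
  layer 4: {S1, S2, S5, S11, S22, S39, S45}
  layer 5: {S8, S12, S18, S21, S29, S32, S33, S35, S36, S42}
  layer 6: {S10, S20, S23, S25, S34, S38}
Reachable set: {S0, S1, S2, S3, S4, S5, S7, S8, S10, S11, S12, S18, S20, S21, S22, S23, S25, S27, S28, S29, S30, S32, S33, S34, S35, S36, S37, S38, S39, S42, S43, S44, S45}
Count = 33

33


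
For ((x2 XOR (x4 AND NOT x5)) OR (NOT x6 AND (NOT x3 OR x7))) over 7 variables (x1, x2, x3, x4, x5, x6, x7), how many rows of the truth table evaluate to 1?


Formula: ((x2 XOR (x4 AND NOT x5)) OR (NOT x6 AND (NOT x3 OR x7))) over 7 vars (128 rows)
Evaluate each row (x1, x2, x3, x4, x5, x6, x7 as bits, MSB first):
  row 0 [0000000]: ((0 XOR (0 AND NOT 0)) OR (NOT 0 AND (NOT 0 OR 0))) -> 1
  row 1 [0000001]: ((0 XOR (0 AND NOT 0)) OR (NOT 0 AND (NOT 0 OR 1))) -> 1
  row 2 [0000010]: ((0 XOR (0 AND NOT 0)) OR (NOT 1 AND (NOT 0 OR 0))) -> 0
  row 3 [0000011]: ((0 XOR (0 AND NOT 0)) OR (NOT 1 AND (NOT 0 OR 1))) -> 0
  row 4 [0000100]: ((0 XOR (0 AND NOT 1)) OR (NOT 0 AND (NOT 0 OR 0))) -> 1
  (every remaining row is evaluated the same way; all 128 results are listed next)
Full result column, 8 rows per line (x1,x2,x3,x4 fixed per line; x5,x6,x7 runs 000..111 left to right):
  rows 0-7 [x1,x2,x3,x4=0000]: 11001100  (ones: 4)
  rows 8-15 [x1,x2,x3,x4=0001]: 11111100  (ones: 6)
  rows 16-23 [x1,x2,x3,x4=0010]: 01000100  (ones: 2)
  rows 24-31 [x1,x2,x3,x4=0011]: 11110100  (ones: 5)
  rows 32-39 [x1,x2,x3,x4=0100]: 11111111  (ones: 8)
  rows 40-47 [x1,x2,x3,x4=0101]: 11001111  (ones: 6)
  rows 48-55 [x1,x2,x3,x4=0110]: 11111111  (ones: 8)
  rows 56-63 [x1,x2,x3,x4=0111]: 01001111  (ones: 5)
  rows 64-71 [x1,x2,x3,x4=1000]: 11001100  (ones: 4)
  rows 72-79 [x1,x2,x3,x4=1001]: 11111100  (ones: 6)
  rows 80-87 [x1,x2,x3,x4=1010]: 01000100  (ones: 2)
  rows 88-95 [x1,x2,x3,x4=1011]: 11110100  (ones: 5)
  rows 96-103 [x1,x2,x3,x4=1100]: 11111111  (ones: 8)
  rows 104-111 [x1,x2,x3,x4=1101]: 11001111  (ones: 6)
  rows 112-119 [x1,x2,x3,x4=1110]: 11111111  (ones: 8)
  rows 120-127 [x1,x2,x3,x4=1111]: 01001111  (ones: 5)
Count of 1-rows = 4+6+2+5+8+6+8+5+4+6+2+5+8+6+8+5 = 88

88
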